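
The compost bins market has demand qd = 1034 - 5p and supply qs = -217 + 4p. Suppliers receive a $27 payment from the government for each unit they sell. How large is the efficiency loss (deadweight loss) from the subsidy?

Pre-subsidy: 1034 - 5p = -217 + 4p gives p* = 139, q* = 339.
With the subsidy, sellers receive ps = pb + 27 for each unit, where pb is the price buyers pay.
Supply in terms of pb becomes qs = -217 + 4(pb + 27) = -109 + 4pb. Setting this equal to demand: 1034 - 5pb = -109 + 4pb, so pb = 127.
Sellers receive ps = 127 + 27 = 154; q' = 1034 − 5·127 = 399.
The subsidy expands output by 399 − 339 = 60 past the efficient level; on those units the gap between marginal cost and willingness to pay runs from 0 up to 27.
DWL = ½ × 27 × 60 = 810.

Deadweight loss = $810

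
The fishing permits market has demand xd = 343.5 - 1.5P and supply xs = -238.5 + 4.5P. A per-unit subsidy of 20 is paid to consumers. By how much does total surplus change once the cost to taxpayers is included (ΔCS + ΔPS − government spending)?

Net change in total surplus = -225

Pre-subsidy: 343.5 - 1.5P = -238.5 + 4.5P gives P* = 97, x* = 198.
With the rebate, buyers effectively pay Pb = Ps − 20, where Ps is the price sellers receive.
Demand in terms of Ps becomes xd = 343.5 − 1.5(Ps − 20) = 373.5 - 1.5Ps. Setting this equal to supply: 373.5 - 1.5Ps = -238.5 + 4.5Ps, so Ps = 102.
Buyers pay Pb = 102 − 20 = 82; x' = -238.5 + 4.5·102 = 220.5.
ΔCS = ½(198 + 220.5)(97 − 82) = 3138.75; ΔPS = ½(198 + 220.5)(102 − 97) = 1046.25.
Government spending = 20 × 220.5 = 4410.
Net change = 3138.75 + 1046.25 − 4410 = -225. The loss equals the DWL triangle ½·20·22.5.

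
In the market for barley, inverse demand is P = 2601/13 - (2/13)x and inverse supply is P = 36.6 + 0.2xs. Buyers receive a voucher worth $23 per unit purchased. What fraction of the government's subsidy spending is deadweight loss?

DWL / government spending = 65/1054

Pre-subsidy: 2601/13 - (2/13)x = 36.6 + 0.2x gives x* = 462 and P* = 129.
With the rebate, buyers effectively pay Pb = Ps − 23, where Ps is the price sellers receive.
On the curves, Pb = 2601/13 - (2/13)x and Ps = 36.6 + 0.2x; the wedge Ps − Pb = 23 gives 36.6 + 0.2x − (2601/13 - (2/13)x) = 23, so x' = 527.
Then Pb = 2601/13 − (2/13)·527 = 119 and Ps = 36.6 + 0.2·527 = 142.
ΔCS = ½(462 + 527)(129 − 119) = 4945; ΔPS = ½(462 + 527)(142 − 129) = 6428.5.
Government spending = 23 × 527 = 12121.
DWL = ½ × 23 × (527 − 462) = 747.5; fraction = 747.5 / 12121 = 65/1054.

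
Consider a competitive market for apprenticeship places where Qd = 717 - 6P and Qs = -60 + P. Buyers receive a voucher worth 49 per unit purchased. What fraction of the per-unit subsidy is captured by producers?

Producer share = 6/7

Pre-subsidy: 717 - 6P = -60 + P gives P* = 111, Q* = 51.
With the rebate, buyers effectively pay Pb = Ps − 49, where Ps is the price sellers receive.
Demand in terms of Ps becomes Qd = 717 − 6(Ps − 49) = 1011 - 6Ps. Setting this equal to supply: 1011 - 6Ps = -60 + Ps, so Ps = 153.
Buyers pay Pb = 153 − 49 = 104; Q' = -60 + 1·153 = 93.
Buyers' price falls by P* − Pb = 111 − 104 = 7; sellers' price rises by Ps − P* = 153 − 111 = 42.
So producers capture 42/49 = 6/7 of each unit of subsidy.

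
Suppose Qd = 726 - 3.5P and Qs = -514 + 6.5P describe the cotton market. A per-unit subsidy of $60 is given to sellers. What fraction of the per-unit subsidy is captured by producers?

Pre-subsidy: 726 - 3.5P = -514 + 6.5P gives P* = 124, Q* = 292.
With the subsidy, sellers receive Ps = Pb + 60 for each unit, where Pb is the price buyers pay.
Supply in terms of Pb becomes Qs = -514 + 6.5(Pb + 60) = -124 + 6.5Pb. Setting this equal to demand: 726 - 3.5Pb = -124 + 6.5Pb, so Pb = 85.
Sellers receive Ps = 85 + 60 = 145; Q' = 726 − 3.5·85 = 428.5.
Buyers' price falls by P* − Pb = 124 − 85 = 39; sellers' price rises by Ps − P* = 145 − 124 = 21.
So producers capture 21/60 = 0.35 of each unit of subsidy.

Producer share = 0.35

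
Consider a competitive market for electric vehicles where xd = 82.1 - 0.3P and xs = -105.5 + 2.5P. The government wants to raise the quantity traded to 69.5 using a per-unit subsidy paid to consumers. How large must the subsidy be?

Required subsidy s = 28 per unit

At x = 69.5, invert demand for the buyer price: Pb = (82.1 − 69.5)/0.3 = 42; invert supply for the seller price: Ps = (69.5 − (-105.5))/2.5 = 70.
The subsidy must fill the gap: s = Ps − Pb = 70 − 42 = 28.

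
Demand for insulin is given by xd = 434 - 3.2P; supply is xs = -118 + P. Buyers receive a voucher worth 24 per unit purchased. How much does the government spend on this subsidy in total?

Pre-subsidy: 434 - 3.2P = -118 + P gives P* = 920/7, x* = 94/7.
With the rebate, buyers effectively pay Pb = Ps − 24, where Ps is the price sellers receive.
Demand in terms of Ps becomes xd = 434 − 3.2(Ps − 24) = 510.8 - 3.2Ps. Setting this equal to supply: 510.8 - 3.2Ps = -118 + Ps, so Ps = 1048/7.
Buyers pay Pb = 1048/7 − 24 = 880/7; x' = -118 + 1·(1048/7) = 222/7.
Government outlay = subsidy × quantity = 24 × 222/7 = 5328/7.

Government cost = 5328/7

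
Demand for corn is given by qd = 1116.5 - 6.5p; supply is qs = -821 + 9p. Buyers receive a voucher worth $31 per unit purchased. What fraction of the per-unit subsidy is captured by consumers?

Pre-subsidy: 1116.5 - 6.5p = -821 + 9p gives p* = 125, q* = 304.
With the rebate, buyers effectively pay pb = ps − 31, where ps is the price sellers receive.
Demand in terms of ps becomes qd = 1116.5 − 6.5(ps − 31) = 1318 - 6.5ps. Setting this equal to supply: 1318 - 6.5ps = -821 + 9ps, so ps = 138.
Buyers pay pb = 138 − 31 = 107; q' = -821 + 9·138 = 421.
Buyers' price falls by p* − pb = 125 − 107 = 18; sellers' price rises by ps − p* = 138 − 125 = 13.
So consumers capture 18/31 = 18/31 of each unit of subsidy.

Consumer share = 18/31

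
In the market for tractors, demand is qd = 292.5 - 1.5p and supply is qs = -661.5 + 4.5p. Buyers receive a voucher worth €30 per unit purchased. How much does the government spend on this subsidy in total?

Pre-subsidy: 292.5 - 1.5p = -661.5 + 4.5p gives p* = 159, q* = 54.
With the rebate, buyers effectively pay pb = ps − 30, where ps is the price sellers receive.
Demand in terms of ps becomes qd = 292.5 − 1.5(ps − 30) = 337.5 - 1.5ps. Setting this equal to supply: 337.5 - 1.5ps = -661.5 + 4.5ps, so ps = 166.5.
Buyers pay pb = 166.5 − 30 = 136.5; q' = -661.5 + 4.5·166.5 = 87.75.
Government outlay = subsidy × quantity = 30 × 87.75 = 2632.5.

Government cost = €2632.5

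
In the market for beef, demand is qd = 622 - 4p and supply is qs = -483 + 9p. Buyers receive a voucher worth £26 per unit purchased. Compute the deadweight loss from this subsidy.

Deadweight loss = £936

Pre-subsidy: 622 - 4p = -483 + 9p gives p* = 85, q* = 282.
With the rebate, buyers effectively pay pb = ps − 26, where ps is the price sellers receive.
Demand in terms of ps becomes qd = 622 − 4(ps − 26) = 726 - 4ps. Setting this equal to supply: 726 - 4ps = -483 + 9ps, so ps = 93.
Buyers pay pb = 93 − 26 = 67; q' = -483 + 9·93 = 354.
The subsidy expands output by 354 − 282 = 72 past the efficient level; on those units the gap between marginal cost and willingness to pay runs from 0 up to 26.
DWL = ½ × 26 × 72 = 936.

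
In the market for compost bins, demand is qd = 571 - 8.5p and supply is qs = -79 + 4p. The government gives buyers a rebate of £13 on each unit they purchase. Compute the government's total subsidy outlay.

Government cost = £2136.68

Pre-subsidy: 571 - 8.5p = -79 + 4p gives p* = 52, q* = 129.
With the rebate, buyers effectively pay pb = ps − 13, where ps is the price sellers receive.
Demand in terms of ps becomes qd = 571 − 8.5(ps − 13) = 681.5 - 8.5ps. Setting this equal to supply: 681.5 - 8.5ps = -79 + 4ps, so ps = 60.84.
Buyers pay pb = 60.84 − 13 = 47.84; q' = -79 + 4·60.84 = 164.36.
Government outlay = subsidy × quantity = 13 × 164.36 = 2136.68.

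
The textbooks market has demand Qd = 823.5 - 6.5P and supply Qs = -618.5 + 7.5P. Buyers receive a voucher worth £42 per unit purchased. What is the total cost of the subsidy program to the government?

Government cost = £12610.5

Pre-subsidy: 823.5 - 6.5P = -618.5 + 7.5P gives P* = 103, Q* = 154.
With the rebate, buyers effectively pay Pb = Ps − 42, where Ps is the price sellers receive.
Demand in terms of Ps becomes Qd = 823.5 − 6.5(Ps − 42) = 1096.5 - 6.5Ps. Setting this equal to supply: 1096.5 - 6.5Ps = -618.5 + 7.5Ps, so Ps = 122.5.
Buyers pay Pb = 122.5 − 42 = 80.5; Q' = -618.5 + 7.5·122.5 = 300.25.
Government outlay = subsidy × quantity = 42 × 300.25 = 12610.5.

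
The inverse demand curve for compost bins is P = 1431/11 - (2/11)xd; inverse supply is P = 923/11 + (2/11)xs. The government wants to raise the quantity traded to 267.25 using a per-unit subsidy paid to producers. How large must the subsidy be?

At x = 267.25, from the demand curve buyers pay Pb = 1431/11 − (2/11)·267.25 = 81.5; from the supply curve sellers need Ps = 923/11 + (2/11)·267.25 = 132.5.
The subsidy must fill the gap: s = Ps − Pb = 132.5 − 81.5 = 51.

Required subsidy s = 51 per unit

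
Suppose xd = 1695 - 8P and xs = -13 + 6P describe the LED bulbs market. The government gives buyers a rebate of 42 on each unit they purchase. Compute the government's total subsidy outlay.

Pre-subsidy: 1695 - 8P = -13 + 6P gives P* = 122, x* = 719.
With the rebate, buyers effectively pay Pb = Ps − 42, where Ps is the price sellers receive.
Demand in terms of Ps becomes xd = 1695 − 8(Ps − 42) = 2031 - 8Ps. Setting this equal to supply: 2031 - 8Ps = -13 + 6Ps, so Ps = 146.
Buyers pay Pb = 146 − 42 = 104; x' = -13 + 6·146 = 863.
Government outlay = subsidy × quantity = 42 × 863 = 36246.

Government cost = 36246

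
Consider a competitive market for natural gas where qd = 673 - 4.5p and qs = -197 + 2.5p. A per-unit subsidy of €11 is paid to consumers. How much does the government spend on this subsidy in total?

Government cost = 40469/28

Pre-subsidy: 673 - 4.5p = -197 + 2.5p gives p* = 870/7, q* = 796/7.
With the rebate, buyers effectively pay pb = ps − 11, where ps is the price sellers receive.
Demand in terms of ps becomes qd = 673 − 4.5(ps − 11) = 722.5 - 4.5ps. Setting this equal to supply: 722.5 - 4.5ps = -197 + 2.5ps, so ps = 1839/14.
Buyers pay pb = 1839/14 − 11 = 1685/14; q' = -197 + 2.5·(1839/14) = 3679/28.
Government outlay = subsidy × quantity = 11 × 3679/28 = 40469/28.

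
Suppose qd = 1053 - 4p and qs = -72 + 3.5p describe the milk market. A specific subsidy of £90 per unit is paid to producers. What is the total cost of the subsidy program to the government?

Government cost = £55890

Pre-subsidy: 1053 - 4p = -72 + 3.5p gives p* = 150, q* = 453.
With the subsidy, sellers receive ps = pb + 90 for each unit, where pb is the price buyers pay.
Supply in terms of pb becomes qs = -72 + 3.5(pb + 90) = 243 + 3.5pb. Setting this equal to demand: 1053 - 4pb = 243 + 3.5pb, so pb = 108.
Sellers receive ps = 108 + 90 = 198; q' = 1053 − 4·108 = 621.
Government outlay = subsidy × quantity = 90 × 621 = 55890.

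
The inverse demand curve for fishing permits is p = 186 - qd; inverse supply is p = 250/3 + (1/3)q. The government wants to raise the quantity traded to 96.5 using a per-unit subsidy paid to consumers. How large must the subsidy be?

Required subsidy s = 26 per unit

At q = 96.5, from the demand curve buyers pay pb = 186 − 1·96.5 = 89.5; from the supply curve sellers need ps = 250/3 + (1/3)·96.5 = 115.5.
The subsidy must fill the gap: s = ps − pb = 115.5 − 89.5 = 26.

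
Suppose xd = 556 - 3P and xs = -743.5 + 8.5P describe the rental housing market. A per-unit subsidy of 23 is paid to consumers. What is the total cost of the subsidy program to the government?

Pre-subsidy: 556 - 3P = -743.5 + 8.5P gives P* = 113, x* = 217.
With the rebate, buyers effectively pay Pb = Ps − 23, where Ps is the price sellers receive.
Demand in terms of Ps becomes xd = 556 − 3(Ps − 23) = 625 - 3Ps. Setting this equal to supply: 625 - 3Ps = -743.5 + 8.5Ps, so Ps = 119.
Buyers pay Pb = 119 − 23 = 96; x' = -743.5 + 8.5·119 = 268.
Government outlay = subsidy × quantity = 23 × 268 = 6164.

Government cost = 6164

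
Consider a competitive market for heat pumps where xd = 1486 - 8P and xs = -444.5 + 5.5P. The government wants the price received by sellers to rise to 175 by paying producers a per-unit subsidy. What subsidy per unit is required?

At a seller price of 175, quantity supplied is -444.5 + 5.5·175 = 518.
Buyers absorb 518 only when they pay Pb with 1486 − 8·Pb = 518, i.e. Pb = 121.
s = Ps − Pb = 175 − 121 = 54.

Required subsidy s = 54 per unit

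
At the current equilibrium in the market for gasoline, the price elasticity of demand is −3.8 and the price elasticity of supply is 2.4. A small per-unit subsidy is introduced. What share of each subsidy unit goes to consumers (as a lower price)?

Consumer share = 12/31

For a small subsidy around the equilibrium, the benefit split depends on the relative slopes, which at a point are proportional to the elasticities.
Buyer share = εs/(εs + |εd|) = 2.4/(2.4 + 3.8) = 12/31; seller share = |εd|/(εs + |εd|) = 19/31.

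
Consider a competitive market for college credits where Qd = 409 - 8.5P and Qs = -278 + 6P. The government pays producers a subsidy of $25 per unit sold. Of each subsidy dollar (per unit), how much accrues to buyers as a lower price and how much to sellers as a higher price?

Buyers gain 300/29 per unit; sellers gain 425/29 per unit

Pre-subsidy: 409 - 8.5P = -278 + 6P gives P* = 1374/29, Q* = 182/29.
With the subsidy, sellers receive Ps = Pb + 25 for each unit, where Pb is the price buyers pay.
Supply in terms of Pb becomes Qs = -278 + 6(Pb + 25) = -128 + 6Pb. Setting this equal to demand: 409 - 8.5Pb = -128 + 6Pb, so Pb = 1074/29.
Sellers receive Ps = 1074/29 + 25 = 1799/29; Q' = 409 − 8.5·(1074/29) = 2732/29.
Buyers' price falls by P* − Pb = 1374/29 − 1074/29 = 300/29; sellers' price rises by Ps − P* = 1799/29 − 1374/29 = 425/29.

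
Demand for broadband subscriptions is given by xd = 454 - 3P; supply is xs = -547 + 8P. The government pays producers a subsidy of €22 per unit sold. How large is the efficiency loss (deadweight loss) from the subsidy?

Pre-subsidy: 454 - 3P = -547 + 8P gives P* = 91, x* = 181.
With the subsidy, sellers receive Ps = Pb + 22 for each unit, where Pb is the price buyers pay.
Supply in terms of Pb becomes xs = -547 + 8(Pb + 22) = -371 + 8Pb. Setting this equal to demand: 454 - 3Pb = -371 + 8Pb, so Pb = 75.
Sellers receive Ps = 75 + 22 = 97; x' = 454 − 3·75 = 229.
The subsidy expands output by 229 − 181 = 48 past the efficient level; on those units the gap between marginal cost and willingness to pay runs from 0 up to 22.
DWL = ½ × 22 × 48 = 528.

Deadweight loss = €528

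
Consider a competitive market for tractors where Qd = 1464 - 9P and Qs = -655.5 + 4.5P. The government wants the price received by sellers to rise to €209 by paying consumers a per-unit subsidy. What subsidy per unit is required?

Required subsidy s = €78 per unit

At a seller price of 209, quantity supplied is -655.5 + 4.5·209 = 285.
Buyers absorb 285 only when they pay Pb with 1464 − 9·Pb = 285, i.e. Pb = 131.
s = Ps − Pb = 209 − 131 = 78.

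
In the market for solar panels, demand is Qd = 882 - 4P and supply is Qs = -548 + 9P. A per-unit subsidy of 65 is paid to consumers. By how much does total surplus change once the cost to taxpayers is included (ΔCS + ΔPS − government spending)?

Pre-subsidy: 882 - 4P = -548 + 9P gives P* = 110, Q* = 442.
With the rebate, buyers effectively pay Pb = Ps − 65, where Ps is the price sellers receive.
Demand in terms of Ps becomes Qd = 882 − 4(Ps − 65) = 1142 - 4Ps. Setting this equal to supply: 1142 - 4Ps = -548 + 9Ps, so Ps = 130.
Buyers pay Pb = 130 − 65 = 65; Q' = -548 + 9·130 = 622.
ΔCS = ½(442 + 622)(110 − 65) = 23940; ΔPS = ½(442 + 622)(130 − 110) = 10640.
Government spending = 65 × 622 = 40430.
Net change = 23940 + 10640 − 40430 = -5850. The loss equals the DWL triangle ½·65·180.

Net change in total surplus = -5850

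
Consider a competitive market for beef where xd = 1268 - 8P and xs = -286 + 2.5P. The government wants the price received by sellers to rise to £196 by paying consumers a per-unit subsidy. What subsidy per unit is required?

At a seller price of 196, quantity supplied is -286 + 2.5·196 = 204.
Buyers absorb 204 only when they pay Pb with 1268 − 8·Pb = 204, i.e. Pb = 133.
s = Ps − Pb = 196 − 133 = 63.

Required subsidy s = £63 per unit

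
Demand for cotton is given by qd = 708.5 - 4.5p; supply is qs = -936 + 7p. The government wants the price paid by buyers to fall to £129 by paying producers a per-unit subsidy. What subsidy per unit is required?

Required subsidy s = £23 per unit

At a buyer price of 129, quantity demanded is 708.5 − 4.5·129 = 128.
Sellers supply 128 only when they receive ps with -936 + 7·ps = 128, i.e. ps = 152.
s = ps − pb = 152 − 129 = 23.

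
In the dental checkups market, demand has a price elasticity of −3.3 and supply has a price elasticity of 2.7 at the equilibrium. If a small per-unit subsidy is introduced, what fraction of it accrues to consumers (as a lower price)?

Consumer share = 0.45

For a small subsidy around the equilibrium, the benefit split depends on the relative slopes, which at a point are proportional to the elasticities.
Buyer share = εs/(εs + |εd|) = 2.7/(2.7 + 3.3) = 0.45; seller share = |εd|/(εs + |εd|) = 0.55.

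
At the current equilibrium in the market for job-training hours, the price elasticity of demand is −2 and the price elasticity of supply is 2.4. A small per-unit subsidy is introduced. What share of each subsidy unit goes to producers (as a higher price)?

Producer share = 5/11

For a small subsidy around the equilibrium, the benefit split depends on the relative slopes, which at a point are proportional to the elasticities.
Buyer share = εs/(εs + |εd|) = 2.4/(2.4 + 2) = 6/11; seller share = |εd|/(εs + |εd|) = 5/11.
So producers capture 5/11 of the subsidy.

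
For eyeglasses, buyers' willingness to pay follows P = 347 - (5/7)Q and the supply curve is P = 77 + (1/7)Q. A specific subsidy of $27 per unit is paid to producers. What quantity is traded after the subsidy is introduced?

Pre-subsidy: 347 - (5/7)Q = 77 + (1/7)Q gives Q* = 315 and P* = 122.
With the subsidy, sellers receive Ps = Pb + 27 for each unit, where Pb is the price buyers pay.
On the curves, Pb = 347 - (5/7)Q and Ps = 77 + (1/7)Q; the wedge Ps − Pb = 27 gives 77 + (1/7)Q − (347 - (5/7)Q) = 27, so Q' = 346.5.
Then Pb = 347 − (5/7)·346.5 = 99.5 and Ps = 77 + (1/7)·346.5 = 126.5.

Q' = 346.5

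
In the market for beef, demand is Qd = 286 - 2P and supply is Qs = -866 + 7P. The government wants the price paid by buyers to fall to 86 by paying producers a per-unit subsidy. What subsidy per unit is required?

Required subsidy s = 54 per unit

At a buyer price of 86, quantity demanded is 286 − 2·86 = 114.
Sellers supply 114 only when they receive Ps with -866 + 7·Ps = 114, i.e. Ps = 140.
s = Ps − Pb = 140 − 86 = 54.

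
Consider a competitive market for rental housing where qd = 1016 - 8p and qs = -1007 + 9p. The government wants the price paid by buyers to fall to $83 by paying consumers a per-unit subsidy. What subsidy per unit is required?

At a buyer price of 83, quantity demanded is 1016 − 8·83 = 352.
Sellers supply 352 only when they receive ps with -1007 + 9·ps = 352, i.e. ps = 151.
s = ps − pb = 151 − 83 = 68.

Required subsidy s = $68 per unit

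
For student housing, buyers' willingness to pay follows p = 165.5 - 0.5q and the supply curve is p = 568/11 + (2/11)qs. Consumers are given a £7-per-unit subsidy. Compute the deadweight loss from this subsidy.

Pre-subsidy: 165.5 - 0.5q = 568/11 + (2/11)q gives q* = 167 and p* = 82.
With the rebate, buyers effectively pay pb = ps − 7, where ps is the price sellers receive.
On the curves, pb = 165.5 - 0.5q and ps = 568/11 + (2/11)q; the wedge ps − pb = 7 gives 568/11 + (2/11)q − (165.5 - 0.5q) = 7, so q' = 2659/15.
Then pb = 165.5 − 0.5·(2659/15) = 1153/15 and ps = 568/11 + (2/11)·(2659/15) = 1258/15.
The subsidy expands output by 2659/15 − 167 = 154/15 past the efficient level; on those units the gap between marginal cost and willingness to pay runs from 0 up to 7.
DWL = ½ × 7 × 154/15 = 539/15.

Deadweight loss = 539/15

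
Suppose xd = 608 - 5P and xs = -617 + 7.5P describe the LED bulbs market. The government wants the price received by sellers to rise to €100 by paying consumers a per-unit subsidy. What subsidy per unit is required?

At a seller price of 100, quantity supplied is -617 + 7.5·100 = 133.
Buyers absorb 133 only when they pay Pb with 608 − 5·Pb = 133, i.e. Pb = 95.
s = Ps − Pb = 100 − 95 = 5.

Required subsidy s = €5 per unit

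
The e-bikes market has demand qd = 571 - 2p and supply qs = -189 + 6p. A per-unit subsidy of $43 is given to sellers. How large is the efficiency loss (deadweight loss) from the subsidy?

Pre-subsidy: 571 - 2p = -189 + 6p gives p* = 95, q* = 381.
With the subsidy, sellers receive ps = pb + 43 for each unit, where pb is the price buyers pay.
Supply in terms of pb becomes qs = -189 + 6(pb + 43) = 69 + 6pb. Setting this equal to demand: 571 - 2pb = 69 + 6pb, so pb = 62.75.
Sellers receive ps = 62.75 + 43 = 105.75; q' = 571 − 2·62.75 = 445.5.
The subsidy expands output by 445.5 − 381 = 64.5 past the efficient level; on those units the gap between marginal cost and willingness to pay runs from 0 up to 43.
DWL = ½ × 43 × 64.5 = 1386.75.

Deadweight loss = $1386.75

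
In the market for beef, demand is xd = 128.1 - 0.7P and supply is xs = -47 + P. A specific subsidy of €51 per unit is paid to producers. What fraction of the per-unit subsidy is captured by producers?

Producer share = 7/17

Pre-subsidy: 128.1 - 0.7P = -47 + P gives P* = 103, x* = 56.
With the subsidy, sellers receive Ps = Pb + 51 for each unit, where Pb is the price buyers pay.
Supply in terms of Pb becomes xs = -47 + 1(Pb + 51) = 4 + Pb. Setting this equal to demand: 128.1 - 0.7Pb = 4 + Pb, so Pb = 73.
Sellers receive Ps = 73 + 51 = 124; x' = 128.1 − 0.7·73 = 77.
Buyers' price falls by P* − Pb = 103 − 73 = 30; sellers' price rises by Ps − P* = 124 − 103 = 21.
So producers capture 21/51 = 7/17 of each unit of subsidy.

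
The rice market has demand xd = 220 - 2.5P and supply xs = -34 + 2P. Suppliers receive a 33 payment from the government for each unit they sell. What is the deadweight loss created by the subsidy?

Deadweight loss = 605

Pre-subsidy: 220 - 2.5P = -34 + 2P gives P* = 508/9, x* = 710/9.
With the subsidy, sellers receive Ps = Pb + 33 for each unit, where Pb is the price buyers pay.
Supply in terms of Pb becomes xs = -34 + 2(Pb + 33) = 32 + 2Pb. Setting this equal to demand: 220 - 2.5Pb = 32 + 2Pb, so Pb = 376/9.
Sellers receive Ps = 376/9 + 33 = 673/9; x' = 220 − 2.5·(376/9) = 1040/9.
The subsidy expands output by 1040/9 − 710/9 = 110/3 past the efficient level; on those units the gap between marginal cost and willingness to pay runs from 0 up to 33.
DWL = ½ × 33 × 110/3 = 605.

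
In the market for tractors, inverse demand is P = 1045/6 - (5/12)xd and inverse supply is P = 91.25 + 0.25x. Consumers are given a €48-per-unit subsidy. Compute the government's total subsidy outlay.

Pre-subsidy: 1045/6 - (5/12)x = 91.25 + 0.25x gives x* = 124.375 and P* = 122.34375.
With the rebate, buyers effectively pay Pb = Ps − 48, where Ps is the price sellers receive.
On the curves, Pb = 1045/6 - (5/12)x and Ps = 91.25 + 0.25x; the wedge Ps − Pb = 48 gives 91.25 + 0.25x − (1045/6 - (5/12)x) = 48, so x' = 196.375.
Then Pb = 1045/6 − (5/12)·196.375 = 92.34375 and Ps = 91.25 + 0.25·196.375 = 140.34375.
Government outlay = subsidy × quantity = 48 × 196.375 = 9426.

Government cost = €9426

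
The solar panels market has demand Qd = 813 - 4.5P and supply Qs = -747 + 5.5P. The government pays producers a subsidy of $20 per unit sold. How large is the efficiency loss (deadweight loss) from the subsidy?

Pre-subsidy: 813 - 4.5P = -747 + 5.5P gives P* = 156, Q* = 111.
With the subsidy, sellers receive Ps = Pb + 20 for each unit, where Pb is the price buyers pay.
Supply in terms of Pb becomes Qs = -747 + 5.5(Pb + 20) = -637 + 5.5Pb. Setting this equal to demand: 813 - 4.5Pb = -637 + 5.5Pb, so Pb = 145.
Sellers receive Ps = 145 + 20 = 165; Q' = 813 − 4.5·145 = 160.5.
The subsidy expands output by 160.5 − 111 = 49.5 past the efficient level; on those units the gap between marginal cost and willingness to pay runs from 0 up to 20.
DWL = ½ × 20 × 49.5 = 495.

Deadweight loss = $495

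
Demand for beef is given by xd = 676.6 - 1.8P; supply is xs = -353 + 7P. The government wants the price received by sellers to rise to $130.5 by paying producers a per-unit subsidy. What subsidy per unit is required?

Required subsidy s = $66 per unit

At a seller price of 130.5, quantity supplied is -353 + 7·130.5 = 560.5.
Buyers absorb 560.5 only when they pay Pb with 676.6 − 1.8·Pb = 560.5, i.e. Pb = 64.5.
s = Ps − Pb = 130.5 − 64.5 = 66.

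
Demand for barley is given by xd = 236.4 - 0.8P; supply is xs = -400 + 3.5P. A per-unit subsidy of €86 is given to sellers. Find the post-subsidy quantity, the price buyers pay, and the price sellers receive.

x' = 174; buyers pay €78; sellers receive €164

Pre-subsidy: 236.4 - 0.8P = -400 + 3.5P gives P* = 148, x* = 118.
With the subsidy, sellers receive Ps = Pb + 86 for each unit, where Pb is the price buyers pay.
Supply in terms of Pb becomes xs = -400 + 3.5(Pb + 86) = -99 + 3.5Pb. Setting this equal to demand: 236.4 - 0.8Pb = -99 + 3.5Pb, so Pb = 78.
Sellers receive Ps = 78 + 86 = 164; x' = 236.4 − 0.8·78 = 174.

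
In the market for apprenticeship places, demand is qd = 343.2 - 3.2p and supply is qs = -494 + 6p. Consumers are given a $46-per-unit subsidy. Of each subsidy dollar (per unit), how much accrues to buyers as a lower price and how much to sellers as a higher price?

Buyers gain $30 per unit; sellers gain $16 per unit

Pre-subsidy: 343.2 - 3.2p = -494 + 6p gives p* = 91, q* = 52.
With the rebate, buyers effectively pay pb = ps − 46, where ps is the price sellers receive.
Demand in terms of ps becomes qd = 343.2 − 3.2(ps − 46) = 490.4 - 3.2ps. Setting this equal to supply: 490.4 - 3.2ps = -494 + 6ps, so ps = 107.
Buyers pay pb = 107 − 46 = 61; q' = -494 + 6·107 = 148.
Buyers' price falls by p* − pb = 91 − 61 = 30; sellers' price rises by ps − p* = 107 − 91 = 16.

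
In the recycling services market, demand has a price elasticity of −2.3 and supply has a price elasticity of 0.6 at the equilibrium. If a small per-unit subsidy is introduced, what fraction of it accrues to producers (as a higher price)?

Producer share = 23/29

For a small subsidy around the equilibrium, the benefit split depends on the relative slopes, which at a point are proportional to the elasticities.
Buyer share = εs/(εs + |εd|) = 0.6/(0.6 + 2.3) = 6/29; seller share = |εd|/(εs + |εd|) = 23/29.
So producers capture 23/29 of the subsidy.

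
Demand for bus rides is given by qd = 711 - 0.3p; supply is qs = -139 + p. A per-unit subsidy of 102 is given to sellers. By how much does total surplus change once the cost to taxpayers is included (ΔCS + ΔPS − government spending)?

Pre-subsidy: 711 - 0.3p = -139 + p gives p* = 8500/13, q* = 6693/13.
With the subsidy, sellers receive ps = pb + 102 for each unit, where pb is the price buyers pay.
Supply in terms of pb becomes qs = -139 + 1(pb + 102) = -37 + pb. Setting this equal to demand: 711 - 0.3pb = -37 + pb, so pb = 7480/13.
Sellers receive ps = 7480/13 + 102 = 8806/13; q' = 711 − 0.3·(7480/13) = 6999/13.
ΔCS = ½(6693/13 + 6999/13)(8500/13 − 7480/13) = 6982920/169; ΔPS = ½(6693/13 + 6999/13)(8806/13 − 8500/13) = 2094876/169.
Government spending = 102 × 6999/13 = 713898/13.
Net change = 6982920/169 + 2094876/169 − 713898/13 = -15606/13. The loss equals the DWL triangle ½·102·306/13.

Net change in total surplus = -15606/13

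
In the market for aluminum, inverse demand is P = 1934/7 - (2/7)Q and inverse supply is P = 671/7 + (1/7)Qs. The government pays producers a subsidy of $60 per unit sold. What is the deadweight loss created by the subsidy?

Deadweight loss = $4200

Pre-subsidy: 1934/7 - (2/7)Q = 671/7 + (1/7)Q gives Q* = 421 and P* = 156.
With the subsidy, sellers receive Ps = Pb + 60 for each unit, where Pb is the price buyers pay.
On the curves, Pb = 1934/7 - (2/7)Q and Ps = 671/7 + (1/7)Q; the wedge Ps − Pb = 60 gives 671/7 + (1/7)Q − (1934/7 - (2/7)Q) = 60, so Q' = 561.
Then Pb = 1934/7 − (2/7)·561 = 116 and Ps = 671/7 + (1/7)·561 = 176.
The subsidy expands output by 561 − 421 = 140 past the efficient level; on those units the gap between marginal cost and willingness to pay runs from 0 up to 60.
DWL = ½ × 60 × 140 = 4200.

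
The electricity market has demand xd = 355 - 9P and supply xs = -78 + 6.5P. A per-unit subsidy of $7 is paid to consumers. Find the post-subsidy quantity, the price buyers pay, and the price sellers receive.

Pre-subsidy: 355 - 9P = -78 + 6.5P gives P* = 866/31, x* = 3211/31.
With the rebate, buyers effectively pay Pb = Ps − 7, where Ps is the price sellers receive.
Demand in terms of Ps becomes xd = 355 − 9(Ps − 7) = 418 - 9Ps. Setting this equal to supply: 418 - 9Ps = -78 + 6.5Ps, so Ps = 32.
Buyers pay Pb = 32 − 7 = 25; x' = -78 + 6.5·32 = 130.

x' = 130; buyers pay $25; sellers receive $32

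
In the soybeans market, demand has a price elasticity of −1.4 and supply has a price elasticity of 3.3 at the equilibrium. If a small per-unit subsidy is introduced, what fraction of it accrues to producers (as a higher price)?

For a small subsidy around the equilibrium, the benefit split depends on the relative slopes, which at a point are proportional to the elasticities.
Buyer share = εs/(εs + |εd|) = 3.3/(3.3 + 1.4) = 33/47; seller share = |εd|/(εs + |εd|) = 14/47.
So producers capture 14/47 of the subsidy.

Producer share = 14/47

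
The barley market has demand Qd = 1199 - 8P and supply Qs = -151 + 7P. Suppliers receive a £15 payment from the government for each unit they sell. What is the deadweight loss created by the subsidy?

Deadweight loss = £420

Pre-subsidy: 1199 - 8P = -151 + 7P gives P* = 90, Q* = 479.
With the subsidy, sellers receive Ps = Pb + 15 for each unit, where Pb is the price buyers pay.
Supply in terms of Pb becomes Qs = -151 + 7(Pb + 15) = -46 + 7Pb. Setting this equal to demand: 1199 - 8Pb = -46 + 7Pb, so Pb = 83.
Sellers receive Ps = 83 + 15 = 98; Q' = 1199 − 8·83 = 535.
The subsidy expands output by 535 − 479 = 56 past the efficient level; on those units the gap between marginal cost and willingness to pay runs from 0 up to 15.
DWL = ½ × 15 × 56 = 420.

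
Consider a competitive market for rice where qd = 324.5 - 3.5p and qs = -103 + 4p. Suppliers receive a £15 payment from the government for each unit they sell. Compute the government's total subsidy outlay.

Pre-subsidy: 324.5 - 3.5p = -103 + 4p gives p* = 57, q* = 125.
With the subsidy, sellers receive ps = pb + 15 for each unit, where pb is the price buyers pay.
Supply in terms of pb becomes qs = -103 + 4(pb + 15) = -43 + 4pb. Setting this equal to demand: 324.5 - 3.5pb = -43 + 4pb, so pb = 49.
Sellers receive ps = 49 + 15 = 64; q' = 324.5 − 3.5·49 = 153.
Government outlay = subsidy × quantity = 15 × 153 = 2295.

Government cost = £2295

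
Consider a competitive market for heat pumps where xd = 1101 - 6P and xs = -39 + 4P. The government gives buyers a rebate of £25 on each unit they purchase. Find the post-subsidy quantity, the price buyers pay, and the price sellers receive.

Pre-subsidy: 1101 - 6P = -39 + 4P gives P* = 114, x* = 417.
With the rebate, buyers effectively pay Pb = Ps − 25, where Ps is the price sellers receive.
Demand in terms of Ps becomes xd = 1101 − 6(Ps − 25) = 1251 - 6Ps. Setting this equal to supply: 1251 - 6Ps = -39 + 4Ps, so Ps = 129.
Buyers pay Pb = 129 − 25 = 104; x' = -39 + 4·129 = 477.

x' = 477; buyers pay £104; sellers receive £129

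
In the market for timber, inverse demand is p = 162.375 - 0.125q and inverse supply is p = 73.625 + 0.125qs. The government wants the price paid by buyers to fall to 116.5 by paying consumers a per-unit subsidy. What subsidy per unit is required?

Required subsidy s = 3 per unit

At a buyer price of 116.5, quantity demanded is 1299 − 8·116.5 = 367.
Sellers supply 367 only when they receive ps = 73.625 + 0.125·367 = 119.5.
s = ps − pb = 119.5 − 116.5 = 3.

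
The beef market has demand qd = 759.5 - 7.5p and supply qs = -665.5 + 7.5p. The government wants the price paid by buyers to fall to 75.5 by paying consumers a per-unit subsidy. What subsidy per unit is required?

At a buyer price of 75.5, quantity demanded is 759.5 − 7.5·75.5 = 193.25.
Sellers supply 193.25 only when they receive ps with -665.5 + 7.5·ps = 193.25, i.e. ps = 114.5.
s = ps − pb = 114.5 − 75.5 = 39.

Required subsidy s = 39 per unit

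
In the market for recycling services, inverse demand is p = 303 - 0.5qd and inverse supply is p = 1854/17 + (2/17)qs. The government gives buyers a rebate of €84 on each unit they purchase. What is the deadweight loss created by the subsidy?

Deadweight loss = €5712

Pre-subsidy: 303 - 0.5q = 1854/17 + (2/17)q gives q* = 314 and p* = 146.
With the rebate, buyers effectively pay pb = ps − 84, where ps is the price sellers receive.
On the curves, pb = 303 - 0.5q and ps = 1854/17 + (2/17)q; the wedge ps − pb = 84 gives 1854/17 + (2/17)q − (303 - 0.5q) = 84, so q' = 450.
Then pb = 303 − 0.5·450 = 78 and ps = 1854/17 + (2/17)·450 = 162.
The subsidy expands output by 450 − 314 = 136 past the efficient level; on those units the gap between marginal cost and willingness to pay runs from 0 up to 84.
DWL = ½ × 84 × 136 = 5712.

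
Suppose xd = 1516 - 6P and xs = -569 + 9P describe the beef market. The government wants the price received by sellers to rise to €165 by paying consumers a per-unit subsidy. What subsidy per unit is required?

At a seller price of 165, quantity supplied is -569 + 9·165 = 916.
Buyers absorb 916 only when they pay Pb with 1516 − 6·Pb = 916, i.e. Pb = 100.
s = Ps − Pb = 165 − 100 = 65.

Required subsidy s = €65 per unit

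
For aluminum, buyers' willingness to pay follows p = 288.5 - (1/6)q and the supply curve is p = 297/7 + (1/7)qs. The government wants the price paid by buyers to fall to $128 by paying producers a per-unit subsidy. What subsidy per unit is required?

Required subsidy s = $52 per unit

At a buyer price of 128, quantity demanded is 1731 − 6·128 = 963.
Sellers supply 963 only when they receive ps = 297/7 + (1/7)·963 = 180.
s = ps − pb = 180 − 128 = 52.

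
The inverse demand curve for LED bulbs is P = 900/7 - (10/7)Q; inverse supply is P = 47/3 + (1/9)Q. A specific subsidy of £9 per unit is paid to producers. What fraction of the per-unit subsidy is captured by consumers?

Pre-subsidy: 900/7 - (10/7)Q = 47/3 + (1/9)Q gives Q* = 7113/97 and P* = 2310/97.
With the subsidy, sellers receive Ps = Pb + 9 for each unit, where Pb is the price buyers pay.
On the curves, Pb = 900/7 - (10/7)Q and Ps = 47/3 + (1/9)Q; the wedge Ps − Pb = 9 gives 47/3 + (1/9)Q − (900/7 - (10/7)Q) = 9, so Q' = 7680/97.
Then Pb = 900/7 − (10/7)·(7680/97) = 1500/97 and Ps = 47/3 + (1/9)·(7680/97) = 2373/97.
Buyers' price falls by P* − Pb = 2310/97 − 1500/97 = 810/97; sellers' price rises by Ps − P* = 2373/97 − 2310/97 = 63/97.
So consumers capture (810/97)/9 = 90/97 of each unit of subsidy.

Consumer share = 90/97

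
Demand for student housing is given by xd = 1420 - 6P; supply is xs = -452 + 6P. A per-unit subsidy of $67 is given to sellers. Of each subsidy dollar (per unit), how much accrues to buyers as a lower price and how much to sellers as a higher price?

Pre-subsidy: 1420 - 6P = -452 + 6P gives P* = 156, x* = 484.
With the subsidy, sellers receive Ps = Pb + 67 for each unit, where Pb is the price buyers pay.
Supply in terms of Pb becomes xs = -452 + 6(Pb + 67) = -50 + 6Pb. Setting this equal to demand: 1420 - 6Pb = -50 + 6Pb, so Pb = 122.5.
Sellers receive Ps = 122.5 + 67 = 189.5; x' = 1420 − 6·122.5 = 685.
Buyers' price falls by P* − Pb = 156 − 122.5 = 33.5; sellers' price rises by Ps − P* = 189.5 − 156 = 33.5.

Buyers gain $33.5 per unit; sellers gain $33.5 per unit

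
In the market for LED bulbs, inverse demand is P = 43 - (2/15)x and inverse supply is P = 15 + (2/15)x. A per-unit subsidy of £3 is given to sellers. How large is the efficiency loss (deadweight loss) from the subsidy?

Pre-subsidy: 43 - (2/15)x = 15 + (2/15)x gives x* = 105 and P* = 29.
With the subsidy, sellers receive Ps = Pb + 3 for each unit, where Pb is the price buyers pay.
On the curves, Pb = 43 - (2/15)x and Ps = 15 + (2/15)x; the wedge Ps − Pb = 3 gives 15 + (2/15)x − (43 - (2/15)x) = 3, so x' = 116.25.
Then Pb = 43 − (2/15)·116.25 = 27.5 and Ps = 15 + (2/15)·116.25 = 30.5.
The subsidy expands output by 116.25 − 105 = 11.25 past the efficient level; on those units the gap between marginal cost and willingness to pay runs from 0 up to 3.
DWL = ½ × 3 × 11.25 = 16.875.

Deadweight loss = £16.875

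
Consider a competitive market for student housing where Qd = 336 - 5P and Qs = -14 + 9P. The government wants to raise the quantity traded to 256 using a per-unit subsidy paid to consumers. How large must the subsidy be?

At Q = 256, invert demand for the buyer price: Pb = (336 − 256)/5 = 16; invert supply for the seller price: Ps = (256 − (-14))/9 = 30.
The subsidy must fill the gap: s = Ps − Pb = 30 − 16 = 14.

Required subsidy s = 14 per unit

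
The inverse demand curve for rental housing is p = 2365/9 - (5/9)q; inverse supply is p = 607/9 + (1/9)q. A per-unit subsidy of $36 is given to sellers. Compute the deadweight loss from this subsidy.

Pre-subsidy: 2365/9 - (5/9)q = 607/9 + (1/9)q gives q* = 293 and p* = 100.
With the subsidy, sellers receive ps = pb + 36 for each unit, where pb is the price buyers pay.
On the curves, pb = 2365/9 - (5/9)q and ps = 607/9 + (1/9)q; the wedge ps − pb = 36 gives 607/9 + (1/9)q − (2365/9 - (5/9)q) = 36, so q' = 347.
Then pb = 2365/9 − (5/9)·347 = 70 and ps = 607/9 + (1/9)·347 = 106.
The subsidy expands output by 347 − 293 = 54 past the efficient level; on those units the gap between marginal cost and willingness to pay runs from 0 up to 36.
DWL = ½ × 36 × 54 = 972.

Deadweight loss = $972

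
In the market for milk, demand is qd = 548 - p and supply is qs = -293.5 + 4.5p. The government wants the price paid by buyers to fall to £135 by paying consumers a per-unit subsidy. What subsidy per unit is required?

Required subsidy s = £22 per unit

At a buyer price of 135, quantity demanded is 548 − 1·135 = 413.
Sellers supply 413 only when they receive ps with -293.5 + 4.5·ps = 413, i.e. ps = 157.
s = ps − pb = 157 − 135 = 22.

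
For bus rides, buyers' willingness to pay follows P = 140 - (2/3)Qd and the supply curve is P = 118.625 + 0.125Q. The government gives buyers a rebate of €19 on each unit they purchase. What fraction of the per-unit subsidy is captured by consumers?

Pre-subsidy: 140 - (2/3)Q = 118.625 + 0.125Q gives Q* = 27 and P* = 122.
With the rebate, buyers effectively pay Pb = Ps − 19, where Ps is the price sellers receive.
On the curves, Pb = 140 - (2/3)Q and Ps = 118.625 + 0.125Q; the wedge Ps − Pb = 19 gives 118.625 + 0.125Q − (140 - (2/3)Q) = 19, so Q' = 51.
Then Pb = 140 − (2/3)·51 = 106 and Ps = 118.625 + 0.125·51 = 125.
Buyers' price falls by P* − Pb = 122 − 106 = 16; sellers' price rises by Ps − P* = 125 − 122 = 3.
So consumers capture 16/19 = 16/19 of each unit of subsidy.

Consumer share = 16/19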